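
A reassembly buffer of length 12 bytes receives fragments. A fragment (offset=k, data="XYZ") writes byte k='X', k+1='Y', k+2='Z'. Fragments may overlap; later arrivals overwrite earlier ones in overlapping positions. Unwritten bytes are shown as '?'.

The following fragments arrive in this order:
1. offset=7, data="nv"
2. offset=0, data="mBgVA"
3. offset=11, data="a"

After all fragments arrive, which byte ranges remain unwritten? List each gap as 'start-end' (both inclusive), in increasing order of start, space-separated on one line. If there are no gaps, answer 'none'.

Fragment 1: offset=7 len=2
Fragment 2: offset=0 len=5
Fragment 3: offset=11 len=1
Gaps: 5-6 9-10

Answer: 5-6 9-10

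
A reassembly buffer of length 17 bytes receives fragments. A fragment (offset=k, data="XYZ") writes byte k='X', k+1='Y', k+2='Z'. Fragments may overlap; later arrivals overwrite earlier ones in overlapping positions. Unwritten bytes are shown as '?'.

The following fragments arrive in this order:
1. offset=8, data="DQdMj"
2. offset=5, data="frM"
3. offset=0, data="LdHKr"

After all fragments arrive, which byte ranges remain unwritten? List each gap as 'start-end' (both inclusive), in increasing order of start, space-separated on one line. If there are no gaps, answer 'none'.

Fragment 1: offset=8 len=5
Fragment 2: offset=5 len=3
Fragment 3: offset=0 len=5
Gaps: 13-16

Answer: 13-16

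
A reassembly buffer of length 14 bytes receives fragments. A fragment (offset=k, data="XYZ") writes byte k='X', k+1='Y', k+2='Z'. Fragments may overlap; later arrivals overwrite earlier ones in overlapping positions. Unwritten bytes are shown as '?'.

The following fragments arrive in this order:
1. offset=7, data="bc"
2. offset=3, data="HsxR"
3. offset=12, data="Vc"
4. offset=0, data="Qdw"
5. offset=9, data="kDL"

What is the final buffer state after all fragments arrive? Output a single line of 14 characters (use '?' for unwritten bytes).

Fragment 1: offset=7 data="bc" -> buffer=???????bc?????
Fragment 2: offset=3 data="HsxR" -> buffer=???HsxRbc?????
Fragment 3: offset=12 data="Vc" -> buffer=???HsxRbc???Vc
Fragment 4: offset=0 data="Qdw" -> buffer=QdwHsxRbc???Vc
Fragment 5: offset=9 data="kDL" -> buffer=QdwHsxRbckDLVc

Answer: QdwHsxRbckDLVc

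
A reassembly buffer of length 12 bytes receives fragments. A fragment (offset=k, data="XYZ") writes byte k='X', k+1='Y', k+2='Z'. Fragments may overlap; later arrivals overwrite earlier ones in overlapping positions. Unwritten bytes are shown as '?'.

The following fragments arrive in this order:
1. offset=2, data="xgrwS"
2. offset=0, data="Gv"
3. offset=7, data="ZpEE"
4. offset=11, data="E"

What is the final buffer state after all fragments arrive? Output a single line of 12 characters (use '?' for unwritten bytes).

Answer: GvxgrwSZpEEE

Derivation:
Fragment 1: offset=2 data="xgrwS" -> buffer=??xgrwS?????
Fragment 2: offset=0 data="Gv" -> buffer=GvxgrwS?????
Fragment 3: offset=7 data="ZpEE" -> buffer=GvxgrwSZpEE?
Fragment 4: offset=11 data="E" -> buffer=GvxgrwSZpEEE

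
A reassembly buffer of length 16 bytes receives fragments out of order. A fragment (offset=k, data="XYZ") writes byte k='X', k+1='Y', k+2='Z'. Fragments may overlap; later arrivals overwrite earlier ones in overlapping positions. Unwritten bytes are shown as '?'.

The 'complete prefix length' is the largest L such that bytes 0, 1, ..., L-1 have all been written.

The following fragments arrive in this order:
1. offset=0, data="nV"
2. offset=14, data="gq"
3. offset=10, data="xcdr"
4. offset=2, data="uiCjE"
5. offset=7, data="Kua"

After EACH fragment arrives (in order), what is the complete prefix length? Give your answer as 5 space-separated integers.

Answer: 2 2 2 7 16

Derivation:
Fragment 1: offset=0 data="nV" -> buffer=nV?????????????? -> prefix_len=2
Fragment 2: offset=14 data="gq" -> buffer=nV????????????gq -> prefix_len=2
Fragment 3: offset=10 data="xcdr" -> buffer=nV????????xcdrgq -> prefix_len=2
Fragment 4: offset=2 data="uiCjE" -> buffer=nVuiCjE???xcdrgq -> prefix_len=7
Fragment 5: offset=7 data="Kua" -> buffer=nVuiCjEKuaxcdrgq -> prefix_len=16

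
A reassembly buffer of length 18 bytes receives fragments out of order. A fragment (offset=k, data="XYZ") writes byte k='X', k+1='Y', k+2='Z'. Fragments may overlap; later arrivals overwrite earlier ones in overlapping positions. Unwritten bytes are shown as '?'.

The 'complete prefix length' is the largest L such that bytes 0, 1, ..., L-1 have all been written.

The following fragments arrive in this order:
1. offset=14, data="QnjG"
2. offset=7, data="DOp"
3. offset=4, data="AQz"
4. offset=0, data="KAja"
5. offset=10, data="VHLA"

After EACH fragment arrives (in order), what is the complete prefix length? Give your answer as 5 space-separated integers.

Answer: 0 0 0 10 18

Derivation:
Fragment 1: offset=14 data="QnjG" -> buffer=??????????????QnjG -> prefix_len=0
Fragment 2: offset=7 data="DOp" -> buffer=???????DOp????QnjG -> prefix_len=0
Fragment 3: offset=4 data="AQz" -> buffer=????AQzDOp????QnjG -> prefix_len=0
Fragment 4: offset=0 data="KAja" -> buffer=KAjaAQzDOp????QnjG -> prefix_len=10
Fragment 5: offset=10 data="VHLA" -> buffer=KAjaAQzDOpVHLAQnjG -> prefix_len=18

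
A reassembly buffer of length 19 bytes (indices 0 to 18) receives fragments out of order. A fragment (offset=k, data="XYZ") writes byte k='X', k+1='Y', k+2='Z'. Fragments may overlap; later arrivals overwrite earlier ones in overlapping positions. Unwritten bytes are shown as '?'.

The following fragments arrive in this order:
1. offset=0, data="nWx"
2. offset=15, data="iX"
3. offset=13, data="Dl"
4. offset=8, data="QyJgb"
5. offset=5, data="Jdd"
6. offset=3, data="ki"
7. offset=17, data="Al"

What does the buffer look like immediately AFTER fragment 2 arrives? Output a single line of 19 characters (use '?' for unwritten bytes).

Fragment 1: offset=0 data="nWx" -> buffer=nWx????????????????
Fragment 2: offset=15 data="iX" -> buffer=nWx????????????iX??

Answer: nWx????????????iX??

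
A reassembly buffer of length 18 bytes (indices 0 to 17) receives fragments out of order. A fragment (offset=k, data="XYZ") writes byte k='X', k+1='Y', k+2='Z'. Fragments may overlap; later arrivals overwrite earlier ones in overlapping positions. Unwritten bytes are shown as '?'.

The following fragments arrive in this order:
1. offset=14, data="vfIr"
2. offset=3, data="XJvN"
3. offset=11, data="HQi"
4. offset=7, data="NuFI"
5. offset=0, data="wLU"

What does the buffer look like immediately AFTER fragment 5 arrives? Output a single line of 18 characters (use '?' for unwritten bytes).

Answer: wLUXJvNNuFIHQivfIr

Derivation:
Fragment 1: offset=14 data="vfIr" -> buffer=??????????????vfIr
Fragment 2: offset=3 data="XJvN" -> buffer=???XJvN???????vfIr
Fragment 3: offset=11 data="HQi" -> buffer=???XJvN????HQivfIr
Fragment 4: offset=7 data="NuFI" -> buffer=???XJvNNuFIHQivfIr
Fragment 5: offset=0 data="wLU" -> buffer=wLUXJvNNuFIHQivfIr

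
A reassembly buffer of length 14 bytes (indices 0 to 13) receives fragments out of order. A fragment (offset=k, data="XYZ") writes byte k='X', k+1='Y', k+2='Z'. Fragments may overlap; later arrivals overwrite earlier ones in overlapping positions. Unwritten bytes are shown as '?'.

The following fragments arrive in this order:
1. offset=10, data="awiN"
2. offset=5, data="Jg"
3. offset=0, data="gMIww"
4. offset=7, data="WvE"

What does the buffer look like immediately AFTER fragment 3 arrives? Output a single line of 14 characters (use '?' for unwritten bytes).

Fragment 1: offset=10 data="awiN" -> buffer=??????????awiN
Fragment 2: offset=5 data="Jg" -> buffer=?????Jg???awiN
Fragment 3: offset=0 data="gMIww" -> buffer=gMIwwJg???awiN

Answer: gMIwwJg???awiN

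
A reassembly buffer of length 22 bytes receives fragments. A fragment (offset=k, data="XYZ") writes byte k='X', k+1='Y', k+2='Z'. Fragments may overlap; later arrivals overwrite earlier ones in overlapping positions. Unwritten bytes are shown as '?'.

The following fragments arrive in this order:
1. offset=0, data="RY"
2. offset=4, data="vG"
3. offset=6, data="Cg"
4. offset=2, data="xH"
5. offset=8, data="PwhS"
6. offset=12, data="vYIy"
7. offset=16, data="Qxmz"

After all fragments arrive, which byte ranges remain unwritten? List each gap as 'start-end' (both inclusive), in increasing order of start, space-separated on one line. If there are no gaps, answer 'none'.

Answer: 20-21

Derivation:
Fragment 1: offset=0 len=2
Fragment 2: offset=4 len=2
Fragment 3: offset=6 len=2
Fragment 4: offset=2 len=2
Fragment 5: offset=8 len=4
Fragment 6: offset=12 len=4
Fragment 7: offset=16 len=4
Gaps: 20-21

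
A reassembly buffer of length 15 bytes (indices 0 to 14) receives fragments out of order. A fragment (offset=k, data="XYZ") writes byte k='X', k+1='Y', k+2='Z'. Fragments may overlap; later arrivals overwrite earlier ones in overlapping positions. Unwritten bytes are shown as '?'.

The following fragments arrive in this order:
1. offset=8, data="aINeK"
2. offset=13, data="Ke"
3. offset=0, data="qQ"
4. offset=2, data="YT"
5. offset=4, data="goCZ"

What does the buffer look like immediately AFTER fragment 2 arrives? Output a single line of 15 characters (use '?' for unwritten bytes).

Fragment 1: offset=8 data="aINeK" -> buffer=????????aINeK??
Fragment 2: offset=13 data="Ke" -> buffer=????????aINeKKe

Answer: ????????aINeKKe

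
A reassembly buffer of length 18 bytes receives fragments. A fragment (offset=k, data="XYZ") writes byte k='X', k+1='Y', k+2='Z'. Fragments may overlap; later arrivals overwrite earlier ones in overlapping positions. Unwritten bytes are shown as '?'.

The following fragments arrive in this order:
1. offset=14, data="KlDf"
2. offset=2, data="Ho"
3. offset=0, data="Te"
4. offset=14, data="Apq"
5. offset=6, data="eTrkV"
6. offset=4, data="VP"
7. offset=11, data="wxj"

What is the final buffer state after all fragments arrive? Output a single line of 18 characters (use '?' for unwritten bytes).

Fragment 1: offset=14 data="KlDf" -> buffer=??????????????KlDf
Fragment 2: offset=2 data="Ho" -> buffer=??Ho??????????KlDf
Fragment 3: offset=0 data="Te" -> buffer=TeHo??????????KlDf
Fragment 4: offset=14 data="Apq" -> buffer=TeHo??????????Apqf
Fragment 5: offset=6 data="eTrkV" -> buffer=TeHo??eTrkV???Apqf
Fragment 6: offset=4 data="VP" -> buffer=TeHoVPeTrkV???Apqf
Fragment 7: offset=11 data="wxj" -> buffer=TeHoVPeTrkVwxjApqf

Answer: TeHoVPeTrkVwxjApqf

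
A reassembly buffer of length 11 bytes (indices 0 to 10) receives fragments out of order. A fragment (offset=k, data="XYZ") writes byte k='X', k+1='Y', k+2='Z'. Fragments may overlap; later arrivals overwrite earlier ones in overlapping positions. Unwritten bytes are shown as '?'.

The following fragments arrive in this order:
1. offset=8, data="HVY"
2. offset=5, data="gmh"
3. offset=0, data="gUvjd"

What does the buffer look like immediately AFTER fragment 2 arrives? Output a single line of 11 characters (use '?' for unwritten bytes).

Fragment 1: offset=8 data="HVY" -> buffer=????????HVY
Fragment 2: offset=5 data="gmh" -> buffer=?????gmhHVY

Answer: ?????gmhHVY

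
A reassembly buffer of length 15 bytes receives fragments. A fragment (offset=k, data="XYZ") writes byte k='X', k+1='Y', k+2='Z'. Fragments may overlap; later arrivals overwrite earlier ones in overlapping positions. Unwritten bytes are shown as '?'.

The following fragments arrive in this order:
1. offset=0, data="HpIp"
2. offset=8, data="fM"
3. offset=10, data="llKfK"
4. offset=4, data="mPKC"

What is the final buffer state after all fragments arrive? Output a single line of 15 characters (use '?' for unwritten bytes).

Answer: HpIpmPKCfMllKfK

Derivation:
Fragment 1: offset=0 data="HpIp" -> buffer=HpIp???????????
Fragment 2: offset=8 data="fM" -> buffer=HpIp????fM?????
Fragment 3: offset=10 data="llKfK" -> buffer=HpIp????fMllKfK
Fragment 4: offset=4 data="mPKC" -> buffer=HpIpmPKCfMllKfK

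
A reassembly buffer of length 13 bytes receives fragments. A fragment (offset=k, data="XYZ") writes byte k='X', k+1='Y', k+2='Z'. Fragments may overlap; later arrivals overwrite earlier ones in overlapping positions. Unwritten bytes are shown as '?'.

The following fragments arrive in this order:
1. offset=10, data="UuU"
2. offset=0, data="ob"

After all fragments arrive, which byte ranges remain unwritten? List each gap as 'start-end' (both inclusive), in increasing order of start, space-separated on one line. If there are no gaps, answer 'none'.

Fragment 1: offset=10 len=3
Fragment 2: offset=0 len=2
Gaps: 2-9

Answer: 2-9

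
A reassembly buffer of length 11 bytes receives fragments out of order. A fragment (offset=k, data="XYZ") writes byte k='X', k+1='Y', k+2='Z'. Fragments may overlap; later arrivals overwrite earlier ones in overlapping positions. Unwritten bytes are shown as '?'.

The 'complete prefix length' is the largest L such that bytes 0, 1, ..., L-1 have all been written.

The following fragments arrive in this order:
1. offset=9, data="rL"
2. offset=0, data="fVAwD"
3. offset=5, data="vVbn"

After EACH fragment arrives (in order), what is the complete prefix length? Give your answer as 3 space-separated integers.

Fragment 1: offset=9 data="rL" -> buffer=?????????rL -> prefix_len=0
Fragment 2: offset=0 data="fVAwD" -> buffer=fVAwD????rL -> prefix_len=5
Fragment 3: offset=5 data="vVbn" -> buffer=fVAwDvVbnrL -> prefix_len=11

Answer: 0 5 11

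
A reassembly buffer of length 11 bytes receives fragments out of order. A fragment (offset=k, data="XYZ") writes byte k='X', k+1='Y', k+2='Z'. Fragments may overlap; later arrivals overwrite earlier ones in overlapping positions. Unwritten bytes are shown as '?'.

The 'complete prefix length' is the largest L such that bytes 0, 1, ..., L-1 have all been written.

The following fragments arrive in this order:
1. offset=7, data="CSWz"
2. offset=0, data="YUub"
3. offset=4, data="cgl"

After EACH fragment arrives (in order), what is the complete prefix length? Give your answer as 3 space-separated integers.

Answer: 0 4 11

Derivation:
Fragment 1: offset=7 data="CSWz" -> buffer=???????CSWz -> prefix_len=0
Fragment 2: offset=0 data="YUub" -> buffer=YUub???CSWz -> prefix_len=4
Fragment 3: offset=4 data="cgl" -> buffer=YUubcglCSWz -> prefix_len=11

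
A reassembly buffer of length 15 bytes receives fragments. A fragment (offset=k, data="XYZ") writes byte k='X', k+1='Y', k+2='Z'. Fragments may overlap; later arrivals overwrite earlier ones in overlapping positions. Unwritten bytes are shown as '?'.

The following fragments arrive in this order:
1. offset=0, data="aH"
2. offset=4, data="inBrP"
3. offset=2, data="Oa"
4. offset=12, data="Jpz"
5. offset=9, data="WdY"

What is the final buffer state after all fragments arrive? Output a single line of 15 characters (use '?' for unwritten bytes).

Fragment 1: offset=0 data="aH" -> buffer=aH?????????????
Fragment 2: offset=4 data="inBrP" -> buffer=aH??inBrP??????
Fragment 3: offset=2 data="Oa" -> buffer=aHOainBrP??????
Fragment 4: offset=12 data="Jpz" -> buffer=aHOainBrP???Jpz
Fragment 5: offset=9 data="WdY" -> buffer=aHOainBrPWdYJpz

Answer: aHOainBrPWdYJpz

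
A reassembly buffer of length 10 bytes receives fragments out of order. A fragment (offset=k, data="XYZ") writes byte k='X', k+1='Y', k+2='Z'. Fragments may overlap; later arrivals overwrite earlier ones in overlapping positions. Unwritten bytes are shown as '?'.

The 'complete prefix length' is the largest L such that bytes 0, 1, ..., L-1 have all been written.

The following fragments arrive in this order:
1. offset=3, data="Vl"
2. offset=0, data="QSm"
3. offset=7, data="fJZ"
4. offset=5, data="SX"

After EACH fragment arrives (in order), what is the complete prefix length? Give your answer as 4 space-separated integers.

Answer: 0 5 5 10

Derivation:
Fragment 1: offset=3 data="Vl" -> buffer=???Vl????? -> prefix_len=0
Fragment 2: offset=0 data="QSm" -> buffer=QSmVl????? -> prefix_len=5
Fragment 3: offset=7 data="fJZ" -> buffer=QSmVl??fJZ -> prefix_len=5
Fragment 4: offset=5 data="SX" -> buffer=QSmVlSXfJZ -> prefix_len=10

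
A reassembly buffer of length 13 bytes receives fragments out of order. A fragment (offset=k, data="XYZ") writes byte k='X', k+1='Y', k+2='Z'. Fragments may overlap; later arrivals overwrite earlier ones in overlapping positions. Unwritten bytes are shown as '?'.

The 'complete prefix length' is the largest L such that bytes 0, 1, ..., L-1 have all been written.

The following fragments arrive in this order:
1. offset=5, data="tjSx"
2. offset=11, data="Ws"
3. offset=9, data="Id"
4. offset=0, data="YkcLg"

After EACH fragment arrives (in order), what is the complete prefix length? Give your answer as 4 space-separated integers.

Answer: 0 0 0 13

Derivation:
Fragment 1: offset=5 data="tjSx" -> buffer=?????tjSx???? -> prefix_len=0
Fragment 2: offset=11 data="Ws" -> buffer=?????tjSx??Ws -> prefix_len=0
Fragment 3: offset=9 data="Id" -> buffer=?????tjSxIdWs -> prefix_len=0
Fragment 4: offset=0 data="YkcLg" -> buffer=YkcLgtjSxIdWs -> prefix_len=13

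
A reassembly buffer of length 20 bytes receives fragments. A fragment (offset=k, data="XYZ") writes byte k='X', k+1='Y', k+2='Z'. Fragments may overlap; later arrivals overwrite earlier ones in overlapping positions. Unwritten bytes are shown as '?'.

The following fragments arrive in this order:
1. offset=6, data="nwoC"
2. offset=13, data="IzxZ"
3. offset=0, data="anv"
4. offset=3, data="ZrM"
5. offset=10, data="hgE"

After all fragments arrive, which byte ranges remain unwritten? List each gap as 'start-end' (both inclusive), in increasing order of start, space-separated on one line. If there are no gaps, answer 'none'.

Answer: 17-19

Derivation:
Fragment 1: offset=6 len=4
Fragment 2: offset=13 len=4
Fragment 3: offset=0 len=3
Fragment 4: offset=3 len=3
Fragment 5: offset=10 len=3
Gaps: 17-19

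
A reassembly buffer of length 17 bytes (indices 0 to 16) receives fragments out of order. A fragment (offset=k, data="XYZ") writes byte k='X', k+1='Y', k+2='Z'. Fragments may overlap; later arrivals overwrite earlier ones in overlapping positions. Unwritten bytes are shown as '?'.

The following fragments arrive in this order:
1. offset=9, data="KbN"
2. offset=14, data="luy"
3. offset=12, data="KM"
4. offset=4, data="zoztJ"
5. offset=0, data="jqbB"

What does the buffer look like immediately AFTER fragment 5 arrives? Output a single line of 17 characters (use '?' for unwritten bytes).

Answer: jqbBzoztJKbNKMluy

Derivation:
Fragment 1: offset=9 data="KbN" -> buffer=?????????KbN?????
Fragment 2: offset=14 data="luy" -> buffer=?????????KbN??luy
Fragment 3: offset=12 data="KM" -> buffer=?????????KbNKMluy
Fragment 4: offset=4 data="zoztJ" -> buffer=????zoztJKbNKMluy
Fragment 5: offset=0 data="jqbB" -> buffer=jqbBzoztJKbNKMluy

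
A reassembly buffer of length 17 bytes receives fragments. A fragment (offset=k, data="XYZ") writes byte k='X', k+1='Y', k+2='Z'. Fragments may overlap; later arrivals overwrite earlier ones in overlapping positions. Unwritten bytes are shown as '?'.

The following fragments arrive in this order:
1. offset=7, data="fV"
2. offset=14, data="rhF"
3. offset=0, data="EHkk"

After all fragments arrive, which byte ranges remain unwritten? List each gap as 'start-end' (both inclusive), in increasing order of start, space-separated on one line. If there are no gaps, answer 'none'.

Fragment 1: offset=7 len=2
Fragment 2: offset=14 len=3
Fragment 3: offset=0 len=4
Gaps: 4-6 9-13

Answer: 4-6 9-13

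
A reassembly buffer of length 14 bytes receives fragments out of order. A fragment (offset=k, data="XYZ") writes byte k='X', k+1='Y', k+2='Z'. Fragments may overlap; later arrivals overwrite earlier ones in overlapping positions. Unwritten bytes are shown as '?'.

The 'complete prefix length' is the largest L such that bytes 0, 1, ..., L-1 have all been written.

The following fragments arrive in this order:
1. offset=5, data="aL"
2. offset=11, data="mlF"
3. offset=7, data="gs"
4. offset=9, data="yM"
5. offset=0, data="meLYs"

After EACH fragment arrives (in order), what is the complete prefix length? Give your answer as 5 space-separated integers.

Fragment 1: offset=5 data="aL" -> buffer=?????aL??????? -> prefix_len=0
Fragment 2: offset=11 data="mlF" -> buffer=?????aL????mlF -> prefix_len=0
Fragment 3: offset=7 data="gs" -> buffer=?????aLgs??mlF -> prefix_len=0
Fragment 4: offset=9 data="yM" -> buffer=?????aLgsyMmlF -> prefix_len=0
Fragment 5: offset=0 data="meLYs" -> buffer=meLYsaLgsyMmlF -> prefix_len=14

Answer: 0 0 0 0 14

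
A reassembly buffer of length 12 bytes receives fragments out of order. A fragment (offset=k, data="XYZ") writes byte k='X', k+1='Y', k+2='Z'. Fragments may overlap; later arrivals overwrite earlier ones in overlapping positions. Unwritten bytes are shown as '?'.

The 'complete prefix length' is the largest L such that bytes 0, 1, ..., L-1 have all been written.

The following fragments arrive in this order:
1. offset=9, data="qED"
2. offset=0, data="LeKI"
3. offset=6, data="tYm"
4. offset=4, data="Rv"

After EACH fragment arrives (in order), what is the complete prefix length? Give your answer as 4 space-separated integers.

Answer: 0 4 4 12

Derivation:
Fragment 1: offset=9 data="qED" -> buffer=?????????qED -> prefix_len=0
Fragment 2: offset=0 data="LeKI" -> buffer=LeKI?????qED -> prefix_len=4
Fragment 3: offset=6 data="tYm" -> buffer=LeKI??tYmqED -> prefix_len=4
Fragment 4: offset=4 data="Rv" -> buffer=LeKIRvtYmqED -> prefix_len=12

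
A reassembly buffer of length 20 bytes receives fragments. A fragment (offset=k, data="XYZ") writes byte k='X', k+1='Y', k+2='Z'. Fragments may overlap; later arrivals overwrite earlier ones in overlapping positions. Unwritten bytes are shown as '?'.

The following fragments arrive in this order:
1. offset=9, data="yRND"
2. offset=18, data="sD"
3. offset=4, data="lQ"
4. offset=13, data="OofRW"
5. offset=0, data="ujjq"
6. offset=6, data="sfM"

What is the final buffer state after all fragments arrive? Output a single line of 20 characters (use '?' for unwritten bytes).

Fragment 1: offset=9 data="yRND" -> buffer=?????????yRND???????
Fragment 2: offset=18 data="sD" -> buffer=?????????yRND?????sD
Fragment 3: offset=4 data="lQ" -> buffer=????lQ???yRND?????sD
Fragment 4: offset=13 data="OofRW" -> buffer=????lQ???yRNDOofRWsD
Fragment 5: offset=0 data="ujjq" -> buffer=ujjqlQ???yRNDOofRWsD
Fragment 6: offset=6 data="sfM" -> buffer=ujjqlQsfMyRNDOofRWsD

Answer: ujjqlQsfMyRNDOofRWsD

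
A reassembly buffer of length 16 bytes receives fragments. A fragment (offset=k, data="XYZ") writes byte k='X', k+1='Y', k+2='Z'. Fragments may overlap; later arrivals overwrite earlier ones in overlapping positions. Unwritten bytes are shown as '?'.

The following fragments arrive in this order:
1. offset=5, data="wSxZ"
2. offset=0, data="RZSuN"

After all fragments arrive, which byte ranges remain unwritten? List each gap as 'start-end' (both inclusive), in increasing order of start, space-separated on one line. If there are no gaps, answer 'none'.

Answer: 9-15

Derivation:
Fragment 1: offset=5 len=4
Fragment 2: offset=0 len=5
Gaps: 9-15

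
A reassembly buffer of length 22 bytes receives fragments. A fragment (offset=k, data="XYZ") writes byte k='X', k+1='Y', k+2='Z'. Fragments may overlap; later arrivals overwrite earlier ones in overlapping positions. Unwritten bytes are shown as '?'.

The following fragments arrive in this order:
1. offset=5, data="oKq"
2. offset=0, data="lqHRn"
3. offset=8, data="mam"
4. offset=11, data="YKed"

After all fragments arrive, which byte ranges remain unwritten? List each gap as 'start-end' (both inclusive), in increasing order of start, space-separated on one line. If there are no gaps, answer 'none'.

Fragment 1: offset=5 len=3
Fragment 2: offset=0 len=5
Fragment 3: offset=8 len=3
Fragment 4: offset=11 len=4
Gaps: 15-21

Answer: 15-21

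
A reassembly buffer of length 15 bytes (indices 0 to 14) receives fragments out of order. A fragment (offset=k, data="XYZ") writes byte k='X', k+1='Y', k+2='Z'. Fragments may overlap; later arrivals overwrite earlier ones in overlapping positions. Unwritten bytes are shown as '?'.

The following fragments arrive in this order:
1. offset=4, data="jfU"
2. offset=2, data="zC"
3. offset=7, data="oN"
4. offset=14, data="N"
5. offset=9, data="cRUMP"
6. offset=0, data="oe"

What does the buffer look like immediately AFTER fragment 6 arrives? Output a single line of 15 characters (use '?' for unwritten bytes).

Answer: oezCjfUoNcRUMPN

Derivation:
Fragment 1: offset=4 data="jfU" -> buffer=????jfU????????
Fragment 2: offset=2 data="zC" -> buffer=??zCjfU????????
Fragment 3: offset=7 data="oN" -> buffer=??zCjfUoN??????
Fragment 4: offset=14 data="N" -> buffer=??zCjfUoN?????N
Fragment 5: offset=9 data="cRUMP" -> buffer=??zCjfUoNcRUMPN
Fragment 6: offset=0 data="oe" -> buffer=oezCjfUoNcRUMPN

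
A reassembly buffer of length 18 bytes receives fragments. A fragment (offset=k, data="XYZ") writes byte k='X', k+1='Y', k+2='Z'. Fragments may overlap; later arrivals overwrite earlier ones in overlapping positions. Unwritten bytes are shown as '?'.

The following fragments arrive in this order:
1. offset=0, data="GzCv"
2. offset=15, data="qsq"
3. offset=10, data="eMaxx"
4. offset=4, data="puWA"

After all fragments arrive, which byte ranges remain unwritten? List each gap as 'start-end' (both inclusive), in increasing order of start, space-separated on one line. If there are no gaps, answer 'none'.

Fragment 1: offset=0 len=4
Fragment 2: offset=15 len=3
Fragment 3: offset=10 len=5
Fragment 4: offset=4 len=4
Gaps: 8-9

Answer: 8-9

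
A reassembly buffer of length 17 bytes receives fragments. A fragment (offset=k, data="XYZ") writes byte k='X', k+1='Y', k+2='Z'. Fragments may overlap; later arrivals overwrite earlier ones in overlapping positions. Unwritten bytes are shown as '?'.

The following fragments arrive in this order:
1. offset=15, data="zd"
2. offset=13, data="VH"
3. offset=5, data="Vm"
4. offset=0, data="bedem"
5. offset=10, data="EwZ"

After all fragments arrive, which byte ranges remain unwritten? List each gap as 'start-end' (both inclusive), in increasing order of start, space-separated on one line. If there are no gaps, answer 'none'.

Answer: 7-9

Derivation:
Fragment 1: offset=15 len=2
Fragment 2: offset=13 len=2
Fragment 3: offset=5 len=2
Fragment 4: offset=0 len=5
Fragment 5: offset=10 len=3
Gaps: 7-9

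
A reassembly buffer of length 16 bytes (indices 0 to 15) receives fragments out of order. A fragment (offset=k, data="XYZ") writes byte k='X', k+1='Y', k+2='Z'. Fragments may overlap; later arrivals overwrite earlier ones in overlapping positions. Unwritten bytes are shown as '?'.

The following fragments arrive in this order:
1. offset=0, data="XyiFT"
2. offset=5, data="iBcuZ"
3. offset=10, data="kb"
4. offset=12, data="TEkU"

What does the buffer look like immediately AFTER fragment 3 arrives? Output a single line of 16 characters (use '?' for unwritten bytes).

Answer: XyiFTiBcuZkb????

Derivation:
Fragment 1: offset=0 data="XyiFT" -> buffer=XyiFT???????????
Fragment 2: offset=5 data="iBcuZ" -> buffer=XyiFTiBcuZ??????
Fragment 3: offset=10 data="kb" -> buffer=XyiFTiBcuZkb????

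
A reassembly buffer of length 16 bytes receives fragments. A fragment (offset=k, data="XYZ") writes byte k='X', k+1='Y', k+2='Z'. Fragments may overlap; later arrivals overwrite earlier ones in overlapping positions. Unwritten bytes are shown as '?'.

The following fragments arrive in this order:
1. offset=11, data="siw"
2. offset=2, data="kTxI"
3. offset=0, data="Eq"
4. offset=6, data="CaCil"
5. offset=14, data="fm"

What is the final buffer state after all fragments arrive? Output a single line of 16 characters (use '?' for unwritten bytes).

Answer: EqkTxICaCilsiwfm

Derivation:
Fragment 1: offset=11 data="siw" -> buffer=???????????siw??
Fragment 2: offset=2 data="kTxI" -> buffer=??kTxI?????siw??
Fragment 3: offset=0 data="Eq" -> buffer=EqkTxI?????siw??
Fragment 4: offset=6 data="CaCil" -> buffer=EqkTxICaCilsiw??
Fragment 5: offset=14 data="fm" -> buffer=EqkTxICaCilsiwfm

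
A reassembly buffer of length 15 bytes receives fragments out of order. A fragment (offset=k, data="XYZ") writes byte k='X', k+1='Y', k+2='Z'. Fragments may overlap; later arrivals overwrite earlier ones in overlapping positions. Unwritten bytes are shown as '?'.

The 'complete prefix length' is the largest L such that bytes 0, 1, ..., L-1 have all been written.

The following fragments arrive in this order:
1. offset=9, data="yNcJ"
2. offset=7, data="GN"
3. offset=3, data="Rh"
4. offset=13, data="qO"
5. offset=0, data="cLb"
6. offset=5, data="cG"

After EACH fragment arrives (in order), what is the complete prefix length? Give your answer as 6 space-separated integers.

Fragment 1: offset=9 data="yNcJ" -> buffer=?????????yNcJ?? -> prefix_len=0
Fragment 2: offset=7 data="GN" -> buffer=???????GNyNcJ?? -> prefix_len=0
Fragment 3: offset=3 data="Rh" -> buffer=???Rh??GNyNcJ?? -> prefix_len=0
Fragment 4: offset=13 data="qO" -> buffer=???Rh??GNyNcJqO -> prefix_len=0
Fragment 5: offset=0 data="cLb" -> buffer=cLbRh??GNyNcJqO -> prefix_len=5
Fragment 6: offset=5 data="cG" -> buffer=cLbRhcGGNyNcJqO -> prefix_len=15

Answer: 0 0 0 0 5 15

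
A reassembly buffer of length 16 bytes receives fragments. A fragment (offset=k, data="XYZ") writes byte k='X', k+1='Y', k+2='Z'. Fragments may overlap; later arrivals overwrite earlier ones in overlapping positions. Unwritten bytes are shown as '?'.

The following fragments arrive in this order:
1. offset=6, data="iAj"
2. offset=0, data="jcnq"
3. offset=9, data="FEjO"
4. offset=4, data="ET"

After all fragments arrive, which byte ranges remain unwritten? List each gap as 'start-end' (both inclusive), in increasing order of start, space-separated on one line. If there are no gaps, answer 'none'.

Answer: 13-15

Derivation:
Fragment 1: offset=6 len=3
Fragment 2: offset=0 len=4
Fragment 3: offset=9 len=4
Fragment 4: offset=4 len=2
Gaps: 13-15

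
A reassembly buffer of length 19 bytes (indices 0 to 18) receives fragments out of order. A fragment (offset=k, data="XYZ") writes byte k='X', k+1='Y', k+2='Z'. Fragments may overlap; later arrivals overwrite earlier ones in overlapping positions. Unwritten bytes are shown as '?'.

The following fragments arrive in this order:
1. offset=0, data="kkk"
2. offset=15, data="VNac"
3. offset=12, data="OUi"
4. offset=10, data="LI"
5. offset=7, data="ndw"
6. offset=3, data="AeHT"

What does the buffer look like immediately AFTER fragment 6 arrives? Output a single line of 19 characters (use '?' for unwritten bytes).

Fragment 1: offset=0 data="kkk" -> buffer=kkk????????????????
Fragment 2: offset=15 data="VNac" -> buffer=kkk????????????VNac
Fragment 3: offset=12 data="OUi" -> buffer=kkk?????????OUiVNac
Fragment 4: offset=10 data="LI" -> buffer=kkk???????LIOUiVNac
Fragment 5: offset=7 data="ndw" -> buffer=kkk????ndwLIOUiVNac
Fragment 6: offset=3 data="AeHT" -> buffer=kkkAeHTndwLIOUiVNac

Answer: kkkAeHTndwLIOUiVNac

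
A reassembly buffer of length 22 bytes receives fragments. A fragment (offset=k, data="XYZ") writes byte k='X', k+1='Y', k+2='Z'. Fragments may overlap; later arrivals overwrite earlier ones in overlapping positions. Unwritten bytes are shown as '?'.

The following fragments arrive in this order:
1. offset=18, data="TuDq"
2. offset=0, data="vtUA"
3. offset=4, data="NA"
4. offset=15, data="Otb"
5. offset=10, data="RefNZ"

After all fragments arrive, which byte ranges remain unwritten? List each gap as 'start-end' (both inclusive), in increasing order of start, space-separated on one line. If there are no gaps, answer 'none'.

Answer: 6-9

Derivation:
Fragment 1: offset=18 len=4
Fragment 2: offset=0 len=4
Fragment 3: offset=4 len=2
Fragment 4: offset=15 len=3
Fragment 5: offset=10 len=5
Gaps: 6-9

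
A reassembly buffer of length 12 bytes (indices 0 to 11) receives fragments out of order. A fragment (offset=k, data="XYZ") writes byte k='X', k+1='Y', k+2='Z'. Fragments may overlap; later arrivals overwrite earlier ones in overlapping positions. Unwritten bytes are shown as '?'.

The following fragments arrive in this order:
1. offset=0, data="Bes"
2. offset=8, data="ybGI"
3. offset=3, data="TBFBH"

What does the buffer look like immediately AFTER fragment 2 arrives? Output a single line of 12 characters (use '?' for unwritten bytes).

Fragment 1: offset=0 data="Bes" -> buffer=Bes?????????
Fragment 2: offset=8 data="ybGI" -> buffer=Bes?????ybGI

Answer: Bes?????ybGI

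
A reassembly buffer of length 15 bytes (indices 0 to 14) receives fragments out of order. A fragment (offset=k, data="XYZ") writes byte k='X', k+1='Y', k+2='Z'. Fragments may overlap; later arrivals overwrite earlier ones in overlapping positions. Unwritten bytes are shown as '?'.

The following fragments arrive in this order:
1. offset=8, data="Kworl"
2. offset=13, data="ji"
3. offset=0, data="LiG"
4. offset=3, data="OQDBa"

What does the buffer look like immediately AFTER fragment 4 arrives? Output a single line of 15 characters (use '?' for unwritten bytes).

Fragment 1: offset=8 data="Kworl" -> buffer=????????Kworl??
Fragment 2: offset=13 data="ji" -> buffer=????????Kworlji
Fragment 3: offset=0 data="LiG" -> buffer=LiG?????Kworlji
Fragment 4: offset=3 data="OQDBa" -> buffer=LiGOQDBaKworlji

Answer: LiGOQDBaKworlji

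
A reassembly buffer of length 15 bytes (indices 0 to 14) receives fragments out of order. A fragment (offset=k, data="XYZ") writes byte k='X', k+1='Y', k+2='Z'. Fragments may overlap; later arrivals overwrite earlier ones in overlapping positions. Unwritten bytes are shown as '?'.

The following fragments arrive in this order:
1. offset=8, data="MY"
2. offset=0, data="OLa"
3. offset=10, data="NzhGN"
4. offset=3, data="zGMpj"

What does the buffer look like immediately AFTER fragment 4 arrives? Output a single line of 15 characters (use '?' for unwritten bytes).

Answer: OLazGMpjMYNzhGN

Derivation:
Fragment 1: offset=8 data="MY" -> buffer=????????MY?????
Fragment 2: offset=0 data="OLa" -> buffer=OLa?????MY?????
Fragment 3: offset=10 data="NzhGN" -> buffer=OLa?????MYNzhGN
Fragment 4: offset=3 data="zGMpj" -> buffer=OLazGMpjMYNzhGN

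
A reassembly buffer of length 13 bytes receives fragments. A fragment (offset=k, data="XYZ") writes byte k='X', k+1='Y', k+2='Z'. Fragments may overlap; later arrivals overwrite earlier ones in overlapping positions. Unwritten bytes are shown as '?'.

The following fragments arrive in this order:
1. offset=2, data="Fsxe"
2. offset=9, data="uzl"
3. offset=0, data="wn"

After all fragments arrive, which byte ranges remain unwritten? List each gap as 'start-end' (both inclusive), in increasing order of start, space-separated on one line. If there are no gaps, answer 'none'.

Answer: 6-8 12-12

Derivation:
Fragment 1: offset=2 len=4
Fragment 2: offset=9 len=3
Fragment 3: offset=0 len=2
Gaps: 6-8 12-12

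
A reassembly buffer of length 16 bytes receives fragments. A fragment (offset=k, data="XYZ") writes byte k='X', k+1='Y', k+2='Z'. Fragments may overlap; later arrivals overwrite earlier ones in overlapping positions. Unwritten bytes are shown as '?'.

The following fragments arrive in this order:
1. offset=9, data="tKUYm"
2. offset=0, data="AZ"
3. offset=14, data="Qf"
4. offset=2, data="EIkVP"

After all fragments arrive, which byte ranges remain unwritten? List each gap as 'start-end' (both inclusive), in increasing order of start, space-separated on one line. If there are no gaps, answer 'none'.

Answer: 7-8

Derivation:
Fragment 1: offset=9 len=5
Fragment 2: offset=0 len=2
Fragment 3: offset=14 len=2
Fragment 4: offset=2 len=5
Gaps: 7-8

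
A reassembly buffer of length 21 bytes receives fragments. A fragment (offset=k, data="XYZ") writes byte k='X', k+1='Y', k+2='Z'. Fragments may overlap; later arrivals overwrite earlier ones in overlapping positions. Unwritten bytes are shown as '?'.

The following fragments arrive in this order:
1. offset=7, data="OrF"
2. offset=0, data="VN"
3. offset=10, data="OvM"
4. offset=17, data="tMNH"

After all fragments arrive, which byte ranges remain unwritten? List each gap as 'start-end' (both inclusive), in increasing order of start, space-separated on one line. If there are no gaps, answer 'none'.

Answer: 2-6 13-16

Derivation:
Fragment 1: offset=7 len=3
Fragment 2: offset=0 len=2
Fragment 3: offset=10 len=3
Fragment 4: offset=17 len=4
Gaps: 2-6 13-16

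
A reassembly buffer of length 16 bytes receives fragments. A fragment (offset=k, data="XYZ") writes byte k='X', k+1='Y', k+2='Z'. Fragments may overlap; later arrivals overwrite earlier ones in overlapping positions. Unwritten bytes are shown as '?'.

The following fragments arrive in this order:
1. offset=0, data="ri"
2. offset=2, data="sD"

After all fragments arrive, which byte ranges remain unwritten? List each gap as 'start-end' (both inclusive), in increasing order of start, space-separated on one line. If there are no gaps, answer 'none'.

Fragment 1: offset=0 len=2
Fragment 2: offset=2 len=2
Gaps: 4-15

Answer: 4-15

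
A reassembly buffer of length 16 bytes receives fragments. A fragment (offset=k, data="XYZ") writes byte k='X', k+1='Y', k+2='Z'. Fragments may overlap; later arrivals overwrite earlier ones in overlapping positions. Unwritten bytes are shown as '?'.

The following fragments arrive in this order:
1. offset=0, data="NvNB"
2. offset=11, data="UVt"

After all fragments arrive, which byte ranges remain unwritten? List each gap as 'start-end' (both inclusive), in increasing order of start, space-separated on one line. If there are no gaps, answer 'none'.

Answer: 4-10 14-15

Derivation:
Fragment 1: offset=0 len=4
Fragment 2: offset=11 len=3
Gaps: 4-10 14-15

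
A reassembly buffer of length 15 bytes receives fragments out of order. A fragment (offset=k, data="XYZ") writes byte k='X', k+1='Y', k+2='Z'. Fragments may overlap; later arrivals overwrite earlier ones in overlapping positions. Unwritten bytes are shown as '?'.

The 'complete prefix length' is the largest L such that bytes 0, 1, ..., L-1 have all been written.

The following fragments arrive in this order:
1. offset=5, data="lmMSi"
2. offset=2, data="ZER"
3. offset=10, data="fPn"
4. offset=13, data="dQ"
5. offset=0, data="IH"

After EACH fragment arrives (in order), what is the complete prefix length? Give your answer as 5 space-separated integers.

Fragment 1: offset=5 data="lmMSi" -> buffer=?????lmMSi????? -> prefix_len=0
Fragment 2: offset=2 data="ZER" -> buffer=??ZERlmMSi????? -> prefix_len=0
Fragment 3: offset=10 data="fPn" -> buffer=??ZERlmMSifPn?? -> prefix_len=0
Fragment 4: offset=13 data="dQ" -> buffer=??ZERlmMSifPndQ -> prefix_len=0
Fragment 5: offset=0 data="IH" -> buffer=IHZERlmMSifPndQ -> prefix_len=15

Answer: 0 0 0 0 15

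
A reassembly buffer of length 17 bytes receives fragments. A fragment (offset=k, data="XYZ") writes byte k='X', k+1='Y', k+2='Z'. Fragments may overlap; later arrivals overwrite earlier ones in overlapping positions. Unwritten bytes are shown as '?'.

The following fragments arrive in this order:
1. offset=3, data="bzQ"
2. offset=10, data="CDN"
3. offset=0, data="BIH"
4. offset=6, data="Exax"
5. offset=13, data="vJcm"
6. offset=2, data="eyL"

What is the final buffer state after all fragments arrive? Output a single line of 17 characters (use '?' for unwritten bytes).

Fragment 1: offset=3 data="bzQ" -> buffer=???bzQ???????????
Fragment 2: offset=10 data="CDN" -> buffer=???bzQ????CDN????
Fragment 3: offset=0 data="BIH" -> buffer=BIHbzQ????CDN????
Fragment 4: offset=6 data="Exax" -> buffer=BIHbzQExaxCDN????
Fragment 5: offset=13 data="vJcm" -> buffer=BIHbzQExaxCDNvJcm
Fragment 6: offset=2 data="eyL" -> buffer=BIeyLQExaxCDNvJcm

Answer: BIeyLQExaxCDNvJcm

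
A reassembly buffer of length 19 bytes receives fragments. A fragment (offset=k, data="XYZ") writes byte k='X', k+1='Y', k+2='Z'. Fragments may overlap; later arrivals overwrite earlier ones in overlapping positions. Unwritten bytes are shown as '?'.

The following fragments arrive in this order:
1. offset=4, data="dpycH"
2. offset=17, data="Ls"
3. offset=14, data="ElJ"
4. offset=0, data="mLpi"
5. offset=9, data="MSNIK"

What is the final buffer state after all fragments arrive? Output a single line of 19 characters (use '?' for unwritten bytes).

Fragment 1: offset=4 data="dpycH" -> buffer=????dpycH??????????
Fragment 2: offset=17 data="Ls" -> buffer=????dpycH????????Ls
Fragment 3: offset=14 data="ElJ" -> buffer=????dpycH?????ElJLs
Fragment 4: offset=0 data="mLpi" -> buffer=mLpidpycH?????ElJLs
Fragment 5: offset=9 data="MSNIK" -> buffer=mLpidpycHMSNIKElJLs

Answer: mLpidpycHMSNIKElJLs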